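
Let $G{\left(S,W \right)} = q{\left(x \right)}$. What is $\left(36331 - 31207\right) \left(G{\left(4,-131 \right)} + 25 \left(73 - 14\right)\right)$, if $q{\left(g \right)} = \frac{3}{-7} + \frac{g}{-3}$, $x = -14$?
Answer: $7579616$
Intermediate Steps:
$q{\left(g \right)} = - \frac{3}{7} - \frac{g}{3}$ ($q{\left(g \right)} = 3 \left(- \frac{1}{7}\right) + g \left(- \frac{1}{3}\right) = - \frac{3}{7} - \frac{g}{3}$)
$G{\left(S,W \right)} = \frac{89}{21}$ ($G{\left(S,W \right)} = - \frac{3}{7} - - \frac{14}{3} = - \frac{3}{7} + \frac{14}{3} = \frac{89}{21}$)
$\left(36331 - 31207\right) \left(G{\left(4,-131 \right)} + 25 \left(73 - 14\right)\right) = \left(36331 - 31207\right) \left(\frac{89}{21} + 25 \left(73 - 14\right)\right) = 5124 \left(\frac{89}{21} + 25 \cdot 59\right) = 5124 \left(\frac{89}{21} + 1475\right) = 5124 \cdot \frac{31064}{21} = 7579616$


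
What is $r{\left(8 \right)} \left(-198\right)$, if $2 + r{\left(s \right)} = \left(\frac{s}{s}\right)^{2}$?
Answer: $198$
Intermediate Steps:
$r{\left(s \right)} = -1$ ($r{\left(s \right)} = -2 + \left(\frac{s}{s}\right)^{2} = -2 + 1^{2} = -2 + 1 = -1$)
$r{\left(8 \right)} \left(-198\right) = \left(-1\right) \left(-198\right) = 198$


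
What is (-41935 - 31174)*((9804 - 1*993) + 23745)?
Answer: -2380136604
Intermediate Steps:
(-41935 - 31174)*((9804 - 1*993) + 23745) = -73109*((9804 - 993) + 23745) = -73109*(8811 + 23745) = -73109*32556 = -2380136604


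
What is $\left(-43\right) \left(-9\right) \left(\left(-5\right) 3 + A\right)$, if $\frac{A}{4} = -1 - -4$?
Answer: $-1161$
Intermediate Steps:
$A = 12$ ($A = 4 \left(-1 - -4\right) = 4 \left(-1 + 4\right) = 4 \cdot 3 = 12$)
$\left(-43\right) \left(-9\right) \left(\left(-5\right) 3 + A\right) = \left(-43\right) \left(-9\right) \left(\left(-5\right) 3 + 12\right) = 387 \left(-15 + 12\right) = 387 \left(-3\right) = -1161$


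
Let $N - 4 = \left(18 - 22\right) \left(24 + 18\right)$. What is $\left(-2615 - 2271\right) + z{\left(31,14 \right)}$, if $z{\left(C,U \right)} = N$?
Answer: $-5050$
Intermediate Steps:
$N = -164$ ($N = 4 + \left(18 - 22\right) \left(24 + 18\right) = 4 - 168 = -164$)
$z{\left(C,U \right)} = -164$
$\left(-2615 - 2271\right) + z{\left(31,14 \right)} = \left(-2615 - 2271\right) - 164 = -4886 - 164 = -5050$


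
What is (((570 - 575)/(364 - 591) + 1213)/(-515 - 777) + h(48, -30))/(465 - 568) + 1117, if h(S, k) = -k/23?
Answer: 194019434200/173697449 ≈ 1117.0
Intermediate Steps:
h(S, k) = -k/23 (h(S, k) = -k*(1/23) = -k/23)
(((570 - 575)/(364 - 591) + 1213)/(-515 - 777) + h(48, -30))/(465 - 568) + 1117 = (((570 - 575)/(364 - 591) + 1213)/(-515 - 777) - 1/23*(-30))/(465 - 568) + 1117 = ((-5/(-227) + 1213)/(-1292) + 30/23)/(-103) + 1117 = ((-5*(-1/227) + 1213)*(-1/1292) + 30/23)*(-1/103) + 1117 = ((5/227 + 1213)*(-1/1292) + 30/23)*(-1/103) + 1117 = ((275356/227)*(-1/1292) + 30/23)*(-1/103) + 1117 = (-68839/73321 + 30/23)*(-1/103) + 1117 = (616333/1686383)*(-1/103) + 1117 = -616333/173697449 + 1117 = 194019434200/173697449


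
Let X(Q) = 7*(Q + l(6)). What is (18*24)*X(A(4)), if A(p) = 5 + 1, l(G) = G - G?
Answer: 18144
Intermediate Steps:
l(G) = 0
A(p) = 6
X(Q) = 7*Q (X(Q) = 7*(Q + 0) = 7*Q)
(18*24)*X(A(4)) = (18*24)*(7*6) = 432*42 = 18144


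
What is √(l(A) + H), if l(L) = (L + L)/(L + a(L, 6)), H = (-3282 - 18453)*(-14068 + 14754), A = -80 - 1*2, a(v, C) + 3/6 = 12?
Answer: I*√296429838762/141 ≈ 3861.4*I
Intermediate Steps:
a(v, C) = 23/2 (a(v, C) = -½ + 12 = 23/2)
A = -82 (A = -80 - 2 = -82)
H = -14910210 (H = -21735*686 = -14910210)
l(L) = 2*L/(23/2 + L) (l(L) = (L + L)/(L + 23/2) = (2*L)/(23/2 + L) = 2*L/(23/2 + L))
√(l(A) + H) = √(4*(-82)/(23 + 2*(-82)) - 14910210) = √(4*(-82)/(23 - 164) - 14910210) = √(4*(-82)/(-141) - 14910210) = √(4*(-82)*(-1/141) - 14910210) = √(328/141 - 14910210) = √(-2102339282/141) = I*√296429838762/141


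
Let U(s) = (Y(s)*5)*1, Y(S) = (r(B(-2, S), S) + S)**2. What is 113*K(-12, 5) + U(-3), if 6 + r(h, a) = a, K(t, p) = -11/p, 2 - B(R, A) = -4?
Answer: 2357/5 ≈ 471.40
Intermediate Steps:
B(R, A) = 6 (B(R, A) = 2 - 1*(-4) = 2 + 4 = 6)
r(h, a) = -6 + a
Y(S) = (-6 + 2*S)**2 (Y(S) = ((-6 + S) + S)**2 = (-6 + 2*S)**2)
U(s) = 20*(-3 + s)**2 (U(s) = ((4*(-3 + s)**2)*5)*1 = (20*(-3 + s)**2)*1 = 20*(-3 + s)**2)
113*K(-12, 5) + U(-3) = 113*(-11/5) + 20*(-3 - 3)**2 = 113*(-11*1/5) + 20*(-6)**2 = 113*(-11/5) + 20*36 = -1243/5 + 720 = 2357/5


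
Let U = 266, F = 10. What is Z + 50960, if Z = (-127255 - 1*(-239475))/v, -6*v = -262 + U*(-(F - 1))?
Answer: 17002885/332 ≈ 51214.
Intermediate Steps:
v = 1328/3 (v = -(-262 + 266*(-(10 - 1)))/6 = -(-262 + 266*(-1*9))/6 = -(-262 + 266*(-9))/6 = -(-262 - 2394)/6 = -⅙*(-2656) = 1328/3 ≈ 442.67)
Z = 84165/332 (Z = (-127255 - 1*(-239475))/(1328/3) = (-127255 + 239475)*(3/1328) = 112220*(3/1328) = 84165/332 ≈ 253.51)
Z + 50960 = 84165/332 + 50960 = 17002885/332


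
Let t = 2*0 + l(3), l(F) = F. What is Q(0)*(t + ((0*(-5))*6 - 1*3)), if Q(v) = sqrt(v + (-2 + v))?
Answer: 0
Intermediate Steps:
Q(v) = sqrt(-2 + 2*v)
t = 3 (t = 2*0 + 3 = 0 + 3 = 3)
Q(0)*(t + ((0*(-5))*6 - 1*3)) = sqrt(-2 + 2*0)*(3 + ((0*(-5))*6 - 1*3)) = sqrt(-2 + 0)*(3 + (0*6 - 3)) = sqrt(-2)*(3 + (0 - 3)) = (I*sqrt(2))*(3 - 3) = (I*sqrt(2))*0 = 0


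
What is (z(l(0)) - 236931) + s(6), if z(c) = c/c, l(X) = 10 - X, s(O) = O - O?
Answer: -236930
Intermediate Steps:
s(O) = 0
z(c) = 1
(z(l(0)) - 236931) + s(6) = (1 - 236931) + 0 = -236930 + 0 = -236930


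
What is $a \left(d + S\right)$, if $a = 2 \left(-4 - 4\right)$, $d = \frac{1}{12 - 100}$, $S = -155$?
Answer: $\frac{27282}{11} \approx 2480.2$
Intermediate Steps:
$d = - \frac{1}{88}$ ($d = \frac{1}{-88} = - \frac{1}{88} \approx -0.011364$)
$a = -16$ ($a = 2 \left(-8\right) = -16$)
$a \left(d + S\right) = - 16 \left(- \frac{1}{88} - 155\right) = \left(-16\right) \left(- \frac{13641}{88}\right) = \frac{27282}{11}$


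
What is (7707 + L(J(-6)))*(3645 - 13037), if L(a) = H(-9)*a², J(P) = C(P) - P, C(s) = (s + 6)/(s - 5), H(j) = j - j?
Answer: -72384144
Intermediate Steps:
H(j) = 0
C(s) = (6 + s)/(-5 + s)
J(P) = -P + (6 + P)/(-5 + P) (J(P) = (6 + P)/(-5 + P) - P = -P + (6 + P)/(-5 + P))
L(a) = 0 (L(a) = 0*a² = 0)
(7707 + L(J(-6)))*(3645 - 13037) = (7707 + 0)*(3645 - 13037) = 7707*(-9392) = -72384144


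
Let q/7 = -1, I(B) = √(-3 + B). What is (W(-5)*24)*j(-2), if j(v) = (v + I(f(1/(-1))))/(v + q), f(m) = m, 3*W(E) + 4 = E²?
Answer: 112/3 - 112*I/3 ≈ 37.333 - 37.333*I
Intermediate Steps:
W(E) = -4/3 + E²/3
q = -7 (q = 7*(-1) = -7)
j(v) = (v + 2*I)/(-7 + v) (j(v) = (v + √(-3 + 1/(-1)))/(v - 7) = (v + √(-3 - 1))/(-7 + v) = (v + √(-4))/(-7 + v) = (v + 2*I)/(-7 + v))
(W(-5)*24)*j(-2) = ((-4/3 + (⅓)*(-5)²)*24)*((-2 + 2*I)/(-7 - 2)) = ((-4/3 + (⅓)*25)*24)*((-2 + 2*I)/(-9)) = ((-4/3 + 25/3)*24)*(-(-2 + 2*I)/9) = (7*24)*(2/9 - 2*I/9) = 168*(2/9 - 2*I/9) = 112/3 - 112*I/3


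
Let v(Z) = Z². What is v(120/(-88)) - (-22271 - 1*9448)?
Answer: 3838224/121 ≈ 31721.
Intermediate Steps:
v(120/(-88)) - (-22271 - 1*9448) = (120/(-88))² - (-22271 - 1*9448) = (120*(-1/88))² - (-22271 - 9448) = (-15/11)² - 1*(-31719) = 225/121 + 31719 = 3838224/121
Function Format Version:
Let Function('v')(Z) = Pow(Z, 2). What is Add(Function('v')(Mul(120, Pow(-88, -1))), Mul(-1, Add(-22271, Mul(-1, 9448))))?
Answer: Rational(3838224, 121) ≈ 31721.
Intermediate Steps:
Add(Function('v')(Mul(120, Pow(-88, -1))), Mul(-1, Add(-22271, Mul(-1, 9448)))) = Add(Pow(Mul(120, Pow(-88, -1)), 2), Mul(-1, Add(-22271, Mul(-1, 9448)))) = Add(Pow(Mul(120, Rational(-1, 88)), 2), Mul(-1, Add(-22271, -9448))) = Add(Pow(Rational(-15, 11), 2), Mul(-1, -31719)) = Add(Rational(225, 121), 31719) = Rational(3838224, 121)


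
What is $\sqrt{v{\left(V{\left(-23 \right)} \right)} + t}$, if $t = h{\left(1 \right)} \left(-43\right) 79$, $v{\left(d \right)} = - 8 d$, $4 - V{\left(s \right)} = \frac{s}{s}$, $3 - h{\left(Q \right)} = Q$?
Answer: $i \sqrt{6818} \approx 82.571 i$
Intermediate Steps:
$h{\left(Q \right)} = 3 - Q$
$V{\left(s \right)} = 3$ ($V{\left(s \right)} = 4 - \frac{s}{s} = 4 - 1 = 3$)
$t = -6794$ ($t = \left(3 - 1\right) \left(-43\right) 79 = 2 \left(-43\right) 79 = \left(-86\right) 79 = -6794$)
$\sqrt{v{\left(V{\left(-23 \right)} \right)} + t} = \sqrt{\left(-8\right) 3 - 6794} = \sqrt{-24 - 6794} = \sqrt{-6818} = i \sqrt{6818}$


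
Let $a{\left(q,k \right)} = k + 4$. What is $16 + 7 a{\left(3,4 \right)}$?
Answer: $72$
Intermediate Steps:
$a{\left(q,k \right)} = 4 + k$
$16 + 7 a{\left(3,4 \right)} = 16 + 7 \left(4 + 4\right) = 16 + 7 \cdot 8 = 16 + 56 = 72$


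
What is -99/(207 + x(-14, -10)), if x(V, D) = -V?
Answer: -99/221 ≈ -0.44796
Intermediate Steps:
-99/(207 + x(-14, -10)) = -99/(207 - 1*(-14)) = -99/(207 + 14) = -99/221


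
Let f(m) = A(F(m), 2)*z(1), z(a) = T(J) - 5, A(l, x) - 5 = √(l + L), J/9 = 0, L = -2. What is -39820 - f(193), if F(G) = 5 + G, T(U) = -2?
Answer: -39687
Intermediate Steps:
J = 0 (J = 9*0 = 0)
A(l, x) = 5 + √(-2 + l) (A(l, x) = 5 + √(l - 2) = 5 + √(-2 + l))
z(a) = -7 (z(a) = -2 - 5 = -7)
f(m) = -35 - 7*√(3 + m) (f(m) = (5 + √(-2 + (5 + m)))*(-7) = (5 + √(3 + m))*(-7) = -35 - 7*√(3 + m))
-39820 - f(193) = -39820 - (-35 - 7*√(3 + 193)) = -39820 - (-35 - 7*√196) = -39820 - (-35 - 7*14) = -39820 - (-35 - 98) = -39820 - 1*(-133) = -39820 + 133 = -39687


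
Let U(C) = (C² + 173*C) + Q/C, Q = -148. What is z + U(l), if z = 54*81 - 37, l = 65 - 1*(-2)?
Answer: 1367791/67 ≈ 20415.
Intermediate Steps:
l = 67 (l = 65 + 2 = 67)
U(C) = C² - 148/C + 173*C (U(C) = (C² + 173*C) - 148/C = C² - 148/C + 173*C)
z = 4337 (z = 4374 - 37 = 4337)
z + U(l) = 4337 + (-148 + 67²*(173 + 67))/67 = 4337 + (-148 + 4489*240)/67 = 4337 + (-148 + 1077360)/67 = 4337 + (1/67)*1077212 = 4337 + 1077212/67 = 1367791/67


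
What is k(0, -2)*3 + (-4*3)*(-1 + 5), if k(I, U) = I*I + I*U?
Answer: -48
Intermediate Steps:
k(I, U) = I² + I*U
k(0, -2)*3 + (-4*3)*(-1 + 5) = (0*(0 - 2))*3 + (-4*3)*(-1 + 5) = (0*(-2))*3 - 12*4 = 0*3 - 48 = 0 - 48 = -48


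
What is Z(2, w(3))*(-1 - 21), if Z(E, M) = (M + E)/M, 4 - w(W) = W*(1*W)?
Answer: -66/5 ≈ -13.200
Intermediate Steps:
w(W) = 4 - W² (w(W) = 4 - W*1*W = 4 - W*W = 4 - W²)
Z(E, M) = (E + M)/M
Z(2, w(3))*(-1 - 21) = ((2 + (4 - 1*3²))/(4 - 1*3²))*(-1 - 21) = ((2 + (4 - 1*9))/(4 - 1*9))*(-22) = ((2 + (4 - 9))/(4 - 9))*(-22) = ((2 - 5)/(-5))*(-22) = -⅕*(-3)*(-22) = (⅗)*(-22) = -66/5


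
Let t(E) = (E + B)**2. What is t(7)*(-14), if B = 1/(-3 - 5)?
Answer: -21175/32 ≈ -661.72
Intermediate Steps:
B = -1/8 (B = 1/(-8) = -1/8 ≈ -0.12500)
t(E) = (-1/8 + E)**2 (t(E) = (E - 1/8)**2 = (-1/8 + E)**2)
t(7)*(-14) = ((-1 + 8*7)**2/64)*(-14) = ((-1 + 56)**2/64)*(-14) = ((1/64)*55**2)*(-14) = ((1/64)*3025)*(-14) = (3025/64)*(-14) = -21175/32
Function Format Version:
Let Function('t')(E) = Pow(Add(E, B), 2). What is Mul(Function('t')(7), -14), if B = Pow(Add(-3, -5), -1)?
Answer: Rational(-21175, 32) ≈ -661.72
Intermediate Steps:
B = Rational(-1, 8) (B = Pow(-8, -1) = Rational(-1, 8) ≈ -0.12500)
Function('t')(E) = Pow(Add(Rational(-1, 8), E), 2) (Function('t')(E) = Pow(Add(E, Rational(-1, 8)), 2) = Pow(Add(Rational(-1, 8), E), 2))
Mul(Function('t')(7), -14) = Mul(Mul(Rational(1, 64), Pow(Add(-1, Mul(8, 7)), 2)), -14) = Mul(Mul(Rational(1, 64), Pow(Add(-1, 56), 2)), -14) = Mul(Mul(Rational(1, 64), Pow(55, 2)), -14) = Mul(Mul(Rational(1, 64), 3025), -14) = Mul(Rational(3025, 64), -14) = Rational(-21175, 32)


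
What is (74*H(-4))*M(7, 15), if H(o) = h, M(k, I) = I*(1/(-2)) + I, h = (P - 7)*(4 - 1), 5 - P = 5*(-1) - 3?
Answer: 9990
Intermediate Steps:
P = 13 (P = 5 - (5*(-1) - 3) = 5 - (-5 - 3) = 5 - 1*(-8) = 5 + 8 = 13)
h = 18 (h = (13 - 7)*(4 - 1) = 6*3 = 18)
M(k, I) = I/2 (M(k, I) = I*(1*(-½)) + I = I*(-½) + I = -I/2 + I = I/2)
H(o) = 18
(74*H(-4))*M(7, 15) = (74*18)*((½)*15) = 1332*(15/2) = 9990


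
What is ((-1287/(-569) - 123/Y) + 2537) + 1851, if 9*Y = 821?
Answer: 2050276556/467149 ≈ 4388.9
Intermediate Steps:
Y = 821/9 (Y = (⅑)*821 = 821/9 ≈ 91.222)
((-1287/(-569) - 123/Y) + 2537) + 1851 = ((-1287/(-569) - 123/821/9) + 2537) + 1851 = ((-1287*(-1/569) - 123*9/821) + 2537) + 1851 = ((1287/569 - 1107/821) + 2537) + 1851 = (426744/467149 + 2537) + 1851 = 1185583757/467149 + 1851 = 2050276556/467149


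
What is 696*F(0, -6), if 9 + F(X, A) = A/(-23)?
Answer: -139896/23 ≈ -6082.4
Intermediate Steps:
F(X, A) = -9 - A/23 (F(X, A) = -9 + A/(-23) = -9 + A*(-1/23) = -9 - A/23)
696*F(0, -6) = 696*(-9 - 1/23*(-6)) = 696*(-9 + 6/23) = 696*(-201/23) = -139896/23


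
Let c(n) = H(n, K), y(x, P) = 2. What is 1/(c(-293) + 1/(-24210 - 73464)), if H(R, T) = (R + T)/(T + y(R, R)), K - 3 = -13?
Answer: 390696/14797607 ≈ 0.026403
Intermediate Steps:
K = -10 (K = 3 - 13 = -10)
H(R, T) = (R + T)/(2 + T) (H(R, T) = (R + T)/(T + 2) = (R + T)/(2 + T))
c(n) = 5/4 - n/8 (c(n) = (n - 10)/(2 - 10) = (-10 + n)/(-8) = -(-10 + n)/8 = 5/4 - n/8)
1/(c(-293) + 1/(-24210 - 73464)) = 1/((5/4 - 1/8*(-293)) + 1/(-24210 - 73464)) = 1/((5/4 + 293/8) + 1/(-97674)) = 1/(303/8 - 1/97674) = 1/(14797607/390696) = 390696/14797607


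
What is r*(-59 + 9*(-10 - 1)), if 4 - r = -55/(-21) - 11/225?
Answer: -355816/1575 ≈ -225.92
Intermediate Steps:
r = 2252/1575 (r = 4 - (-55/(-21) - 11/225) = 4 - (-55*(-1/21) - 11*1/225) = 4 - (55/21 - 11/225) = 4 - 1*4048/1575 = 4 - 4048/1575 = 2252/1575 ≈ 1.4298)
r*(-59 + 9*(-10 - 1)) = 2252*(-59 + 9*(-10 - 1))/1575 = 2252*(-59 + 9*(-11))/1575 = 2252*(-59 - 99)/1575 = (2252/1575)*(-158) = -355816/1575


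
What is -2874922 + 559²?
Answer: -2562441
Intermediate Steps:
-2874922 + 559² = -2874922 + 312481 = -2562441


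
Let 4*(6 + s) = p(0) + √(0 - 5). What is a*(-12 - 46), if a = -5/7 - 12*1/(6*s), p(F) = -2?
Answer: 113042/4767 - 464*I*√5/681 ≈ 23.713 - 1.5235*I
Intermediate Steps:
s = -13/2 + I*√5/4 (s = -6 + (-2 + √(0 - 5))/4 = -6 + (-2 + √(-5))/4 = -6 + (-2 + I*√5)/4 = -6 + (-½ + I*√5/4) = -13/2 + I*√5/4 ≈ -6.5 + 0.55902*I)
a = -5/7 - 12/(-39 + 3*I*√5/2) (a = -5/7 - 12*1/(6*(-13/2 + I*√5/4)) = -5*⅐ - 12*1/(6*(-13/2 + I*√5/4)) = -5/7 - 12/(-39 + 3*I*√5/2) ≈ -0.40885 + 0.026268*I)
a*(-12 - 46) = (-1949/4767 + 8*I*√5/681)*(-12 - 46) = (-1949/4767 + 8*I*√5/681)*(-58) = 113042/4767 - 464*I*√5/681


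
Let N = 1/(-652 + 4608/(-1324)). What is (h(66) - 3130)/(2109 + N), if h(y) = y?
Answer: -664777696/457576745 ≈ -1.4528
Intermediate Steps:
N = -331/216964 (N = 1/(-652 + 4608*(-1/1324)) = 1/(-652 - 1152/331) = 1/(-216964/331) = -331/216964 ≈ -0.0015256)
(h(66) - 3130)/(2109 + N) = (66 - 3130)/(2109 - 331/216964) = -3064/457576745/216964 = -3064*216964/457576745 = -664777696/457576745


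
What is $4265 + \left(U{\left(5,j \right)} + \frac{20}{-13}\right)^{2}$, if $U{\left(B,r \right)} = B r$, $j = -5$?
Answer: $\frac{839810}{169} \approx 4969.3$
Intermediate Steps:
$4265 + \left(U{\left(5,j \right)} + \frac{20}{-13}\right)^{2} = 4265 + \left(5 \left(-5\right) + \frac{20}{-13}\right)^{2} = 4265 + \left(-25 + 20 \left(- \frac{1}{13}\right)\right)^{2} = 4265 + \left(-25 - \frac{20}{13}\right)^{2} = 4265 + \left(- \frac{345}{13}\right)^{2} = 4265 + \frac{119025}{169} = \frac{839810}{169}$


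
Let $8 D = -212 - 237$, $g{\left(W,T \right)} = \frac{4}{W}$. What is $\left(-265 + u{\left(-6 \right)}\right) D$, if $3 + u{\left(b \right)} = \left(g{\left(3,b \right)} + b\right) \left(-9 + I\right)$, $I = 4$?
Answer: $\frac{164783}{12} \approx 13732.0$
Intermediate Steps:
$D = - \frac{449}{8}$ ($D = \frac{-212 - 237}{8} = \frac{1}{8} \left(-449\right) = - \frac{449}{8} \approx -56.125$)
$u{\left(b \right)} = - \frac{29}{3} - 5 b$ ($u{\left(b \right)} = -3 + \left(\frac{4}{3} + b\right) \left(-9 + 4\right) = -3 + \left(4 \cdot \frac{1}{3} + b\right) \left(-5\right) = -3 + \left(\frac{4}{3} + b\right) \left(-5\right) = -3 - \left(\frac{20}{3} + 5 b\right) = - \frac{29}{3} - 5 b$)
$\left(-265 + u{\left(-6 \right)}\right) D = \left(-265 - - \frac{61}{3}\right) \left(- \frac{449}{8}\right) = \left(-265 + \left(- \frac{29}{3} + 30\right)\right) \left(- \frac{449}{8}\right) = \left(-265 + \frac{61}{3}\right) \left(- \frac{449}{8}\right) = \left(- \frac{734}{3}\right) \left(- \frac{449}{8}\right) = \frac{164783}{12}$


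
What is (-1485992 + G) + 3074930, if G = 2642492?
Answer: 4231430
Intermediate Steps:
(-1485992 + G) + 3074930 = (-1485992 + 2642492) + 3074930 = 1156500 + 3074930 = 4231430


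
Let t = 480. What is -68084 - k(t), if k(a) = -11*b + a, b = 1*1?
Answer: -68553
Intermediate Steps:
b = 1
k(a) = -11 + a (k(a) = -11*1 + a = -11 + a)
-68084 - k(t) = -68084 - (-11 + 480) = -68084 - 1*469 = -68084 - 469 = -68553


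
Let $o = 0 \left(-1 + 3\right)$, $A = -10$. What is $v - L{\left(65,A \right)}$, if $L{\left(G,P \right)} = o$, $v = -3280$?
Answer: $-3280$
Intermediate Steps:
$o = 0$ ($o = 0 \cdot 2 = 0$)
$L{\left(G,P \right)} = 0$
$v - L{\left(65,A \right)} = -3280 - 0 = -3280 + 0 = -3280$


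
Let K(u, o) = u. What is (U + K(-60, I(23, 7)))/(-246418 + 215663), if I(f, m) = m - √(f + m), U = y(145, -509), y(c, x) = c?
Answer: -17/6151 ≈ -0.0027638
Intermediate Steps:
U = 145
(U + K(-60, I(23, 7)))/(-246418 + 215663) = (145 - 60)/(-246418 + 215663) = 85/(-30755) = 85*(-1/30755) = -17/6151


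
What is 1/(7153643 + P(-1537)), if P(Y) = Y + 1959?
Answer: 1/7154065 ≈ 1.3978e-7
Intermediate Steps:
P(Y) = 1959 + Y
1/(7153643 + P(-1537)) = 1/(7153643 + (1959 - 1537)) = 1/(7153643 + 422) = 1/7154065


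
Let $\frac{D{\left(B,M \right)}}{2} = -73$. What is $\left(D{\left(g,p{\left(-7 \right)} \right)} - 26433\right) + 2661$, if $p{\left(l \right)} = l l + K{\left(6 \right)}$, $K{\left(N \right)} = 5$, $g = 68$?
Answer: $-23918$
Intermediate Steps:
$p{\left(l \right)} = 5 + l^{2}$ ($p{\left(l \right)} = l l + 5 = l^{2} + 5 = 5 + l^{2}$)
$D{\left(B,M \right)} = -146$ ($D{\left(B,M \right)} = 2 \left(-73\right) = -146$)
$\left(D{\left(g,p{\left(-7 \right)} \right)} - 26433\right) + 2661 = \left(-146 - 26433\right) + 2661 = -26579 + 2661 = -23918$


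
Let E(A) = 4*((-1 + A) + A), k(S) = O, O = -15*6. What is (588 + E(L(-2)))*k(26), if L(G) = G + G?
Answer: -49680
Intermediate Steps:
L(G) = 2*G
O = -90
k(S) = -90
E(A) = -4 + 8*A (E(A) = 4*(-1 + 2*A) = -4 + 8*A)
(588 + E(L(-2)))*k(26) = (588 + (-4 + 8*(2*(-2))))*(-90) = (588 + (-4 + 8*(-4)))*(-90) = (588 + (-4 - 32))*(-90) = (588 - 36)*(-90) = 552*(-90) = -49680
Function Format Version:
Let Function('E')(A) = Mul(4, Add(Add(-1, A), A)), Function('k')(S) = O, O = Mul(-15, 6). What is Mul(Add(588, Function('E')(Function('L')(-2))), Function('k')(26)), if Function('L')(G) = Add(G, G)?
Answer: -49680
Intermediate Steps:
Function('L')(G) = Mul(2, G)
O = -90
Function('k')(S) = -90
Function('E')(A) = Add(-4, Mul(8, A)) (Function('E')(A) = Mul(4, Add(-1, Mul(2, A))) = Add(-4, Mul(8, A)))
Mul(Add(588, Function('E')(Function('L')(-2))), Function('k')(26)) = Mul(Add(588, Add(-4, Mul(8, Mul(2, -2)))), -90) = Mul(Add(588, Add(-4, Mul(8, -4))), -90) = Mul(Add(588, Add(-4, -32)), -90) = Mul(Add(588, -36), -90) = Mul(552, -90) = -49680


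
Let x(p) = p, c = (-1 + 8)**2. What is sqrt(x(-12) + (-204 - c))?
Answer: I*sqrt(265) ≈ 16.279*I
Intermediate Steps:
c = 49 (c = 7**2 = 49)
sqrt(x(-12) + (-204 - c)) = sqrt(-12 + (-204 - 1*49)) = sqrt(-12 + (-204 - 49)) = sqrt(-12 - 253) = sqrt(-265) = I*sqrt(265)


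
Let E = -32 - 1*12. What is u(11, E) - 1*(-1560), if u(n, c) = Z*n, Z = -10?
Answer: 1450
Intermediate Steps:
E = -44 (E = -32 - 12 = -44)
u(n, c) = -10*n
u(11, E) - 1*(-1560) = -10*11 - 1*(-1560) = -110 + 1560 = 1450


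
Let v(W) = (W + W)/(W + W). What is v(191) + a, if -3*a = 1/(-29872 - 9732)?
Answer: 118813/118812 ≈ 1.0000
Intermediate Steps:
v(W) = 1 (v(W) = (2*W)/((2*W)) = (2*W)*(1/(2*W)) = 1)
a = 1/118812 (a = -1/(3*(-29872 - 9732)) = -⅓/(-39604) = -⅓*(-1/39604) = 1/118812 ≈ 8.4167e-6)
v(191) + a = 1 + 1/118812 = 118813/118812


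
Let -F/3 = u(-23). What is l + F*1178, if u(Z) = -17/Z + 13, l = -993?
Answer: -1139583/23 ≈ -49547.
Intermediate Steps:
u(Z) = 13 - 17/Z
F = -948/23 (F = -3*(13 - 17/(-23)) = -3*(13 - 17*(-1/23)) = -3*(13 + 17/23) = -3*316/23 = -948/23 ≈ -41.217)
l + F*1178 = -993 - 948/23*1178 = -993 - 1116744/23 = -1139583/23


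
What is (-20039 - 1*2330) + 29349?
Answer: 6980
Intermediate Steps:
(-20039 - 1*2330) + 29349 = (-20039 - 2330) + 29349 = -22369 + 29349 = 6980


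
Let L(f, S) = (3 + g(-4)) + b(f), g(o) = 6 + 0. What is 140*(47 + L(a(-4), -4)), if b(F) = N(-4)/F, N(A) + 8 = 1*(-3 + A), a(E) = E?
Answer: 8365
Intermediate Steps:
N(A) = -11 + A (N(A) = -8 + 1*(-3 + A) = -8 + (-3 + A) = -11 + A)
g(o) = 6
b(F) = -15/F (b(F) = (-11 - 4)/F = -15/F)
L(f, S) = 9 - 15/f (L(f, S) = (3 + 6) - 15/f = 9 - 15/f)
140*(47 + L(a(-4), -4)) = 140*(47 + (9 - 15/(-4))) = 140*(47 + (9 - 15*(-1/4))) = 140*(47 + (9 + 15/4)) = 140*(47 + 51/4) = 140*(239/4) = 8365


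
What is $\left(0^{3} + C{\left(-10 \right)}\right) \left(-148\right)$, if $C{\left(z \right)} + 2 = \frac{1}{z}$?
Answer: $\frac{1554}{5} \approx 310.8$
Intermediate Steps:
$C{\left(z \right)} = -2 + \frac{1}{z}$
$\left(0^{3} + C{\left(-10 \right)}\right) \left(-148\right) = \left(0^{3} - \left(2 - \frac{1}{-10}\right)\right) \left(-148\right) = \left(0 - \frac{21}{10}\right) \left(-148\right) = \left(- \frac{21}{10}\right) \left(-148\right) = \frac{1554}{5}$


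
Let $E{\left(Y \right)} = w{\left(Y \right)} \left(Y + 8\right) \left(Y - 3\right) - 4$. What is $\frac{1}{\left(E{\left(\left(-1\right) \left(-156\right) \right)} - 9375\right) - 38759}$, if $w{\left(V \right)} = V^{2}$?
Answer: $\frac{1}{610590774} \approx 1.6378 \cdot 10^{-9}$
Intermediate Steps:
$E{\left(Y \right)} = -4 + Y^{2} \left(-3 + Y\right) \left(8 + Y\right)$ ($E{\left(Y \right)} = Y^{2} \left(Y + 8\right) \left(Y - 3\right) - 4 = Y^{2} \left(8 + Y\right) \left(-3 + Y\right) - 4 = Y^{2} \left(-3 + Y\right) \left(8 + Y\right) - 4 = -4 + Y^{2} \left(-3 + Y\right) \left(8 + Y\right)$)
$\frac{1}{\left(E{\left(\left(-1\right) \left(-156\right) \right)} - 9375\right) - 38759} = \frac{1}{\left(\left(-4 + \left(\left(-1\right) \left(-156\right)\right)^{4} - 24 \left(\left(-1\right) \left(-156\right)\right)^{2} + 5 \left(\left(-1\right) \left(-156\right)\right)^{3}\right) - 9375\right) - 38759} = \frac{1}{\left(\left(-4 + 156^{4} - 24 \cdot 156^{2} + 5 \cdot 156^{3}\right) - 9375\right) - 38759} = \frac{1}{\left(\left(-4 + 592240896 - 584064 + 5 \cdot 3796416\right) - 9375\right) - 38759} = \frac{1}{\left(\left(-4 + 592240896 - 584064 + 18982080\right) - 9375\right) - 38759} = \frac{1}{\left(610638908 - 9375\right) - 38759} = \frac{1}{610629533 - 38759} = \frac{1}{610590774}$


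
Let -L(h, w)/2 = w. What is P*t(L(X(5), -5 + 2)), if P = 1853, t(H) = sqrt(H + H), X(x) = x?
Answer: 3706*sqrt(3) ≈ 6419.0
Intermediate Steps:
L(h, w) = -2*w
t(H) = sqrt(2)*sqrt(H) (t(H) = sqrt(2*H) = sqrt(2)*sqrt(H))
P*t(L(X(5), -5 + 2)) = 1853*(sqrt(2)*sqrt(-2*(-5 + 2))) = 1853*(sqrt(2)*sqrt(-2*(-3))) = 1853*(sqrt(2)*sqrt(6)) = 1853*(2*sqrt(3)) = 3706*sqrt(3)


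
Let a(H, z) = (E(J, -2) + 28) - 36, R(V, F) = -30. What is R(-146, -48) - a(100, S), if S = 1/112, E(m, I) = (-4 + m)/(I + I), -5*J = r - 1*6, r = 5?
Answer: -459/20 ≈ -22.950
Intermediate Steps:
J = ⅕ (J = -(5 - 1*6)/5 = -(5 - 6)/5 = -⅕*(-1) = ⅕ ≈ 0.20000)
E(m, I) = (-4 + m)/(2*I) (E(m, I) = (-4 + m)/((2*I)) = (-4 + m)*(1/(2*I)) = (-4 + m)/(2*I))
S = 1/112 ≈ 0.0089286
a(H, z) = -141/20 (a(H, z) = ((½)*(-4 + ⅕)/(-2) + 28) - 36 = ((½)*(-½)*(-19/5) + 28) - 36 = (19/20 + 28) - 36 = 579/20 - 36 = -141/20)
R(-146, -48) - a(100, S) = -30 - 1*(-141/20) = -30 + 141/20 = -459/20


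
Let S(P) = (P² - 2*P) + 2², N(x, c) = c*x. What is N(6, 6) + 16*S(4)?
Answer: 228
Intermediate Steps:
S(P) = 4 + P² - 2*P (S(P) = (P² - 2*P) + 4 = 4 + P² - 2*P)
N(6, 6) + 16*S(4) = 6*6 + 16*(4 + 4² - 2*4) = 36 + 16*(4 + 16 - 8) = 36 + 16*12 = 36 + 192 = 228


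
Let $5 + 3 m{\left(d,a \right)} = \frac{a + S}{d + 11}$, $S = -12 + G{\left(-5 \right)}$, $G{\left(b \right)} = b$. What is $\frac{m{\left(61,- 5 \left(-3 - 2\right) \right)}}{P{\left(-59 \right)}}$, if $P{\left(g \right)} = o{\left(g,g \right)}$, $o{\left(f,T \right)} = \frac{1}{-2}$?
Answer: $\frac{88}{27} \approx 3.2593$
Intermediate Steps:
$o{\left(f,T \right)} = - \frac{1}{2}$
$S = -17$ ($S = -12 - 5 = -17$)
$P{\left(g \right)} = - \frac{1}{2}$
$m{\left(d,a \right)} = - \frac{5}{3} + \frac{-17 + a}{3 \left(11 + d\right)}$ ($m{\left(d,a \right)} = - \frac{5}{3} + \frac{\left(a - 17\right) \frac{1}{d + 11}}{3} = - \frac{5}{3} + \frac{\left(-17 + a\right) \frac{1}{11 + d}}{3} = - \frac{5}{3} + \frac{\frac{1}{11 + d} \left(-17 + a\right)}{3} = - \frac{5}{3} + \frac{-17 + a}{3 \left(11 + d\right)}$)
$\frac{m{\left(61,- 5 \left(-3 - 2\right) \right)}}{P{\left(-59 \right)}} = \frac{\frac{1}{3} \frac{1}{11 + 61} \left(-72 - 5 \left(-3 - 2\right) - 305\right)}{- \frac{1}{2}} = \frac{-72 - -25 - 305}{3 \cdot 72} \left(-2\right) = \frac{1}{3} \cdot \frac{1}{72} \left(-72 + 25 - 305\right) \left(-2\right) = \frac{1}{3} \cdot \frac{1}{72} \left(-352\right) \left(-2\right) = \left(- \frac{44}{27}\right) \left(-2\right) = \frac{88}{27}$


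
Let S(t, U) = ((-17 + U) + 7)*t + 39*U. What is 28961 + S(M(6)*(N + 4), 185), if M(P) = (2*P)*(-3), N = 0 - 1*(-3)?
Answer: -7924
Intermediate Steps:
N = 3 (N = 0 + 3 = 3)
M(P) = -6*P
S(t, U) = 39*U + t*(-10 + U) (S(t, U) = (-10 + U)*t + 39*U = t*(-10 + U) + 39*U = 39*U + t*(-10 + U))
28961 + S(M(6)*(N + 4), 185) = 28961 + (-10*(-6*6)*(3 + 4) + 39*185 + 185*((-6*6)*(3 + 4))) = 28961 + (-(-360)*7 + 7215 + 185*(-36*7)) = 28961 + (-10*(-252) + 7215 + 185*(-252)) = 28961 + (2520 + 7215 - 46620) = 28961 - 36885 = -7924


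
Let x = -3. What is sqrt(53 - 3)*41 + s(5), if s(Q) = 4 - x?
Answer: 7 + 205*sqrt(2) ≈ 296.91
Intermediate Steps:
s(Q) = 7 (s(Q) = 4 - 1*(-3) = 4 + 3 = 7)
sqrt(53 - 3)*41 + s(5) = sqrt(53 - 3)*41 + 7 = sqrt(50)*41 + 7 = (5*sqrt(2))*41 + 7 = 205*sqrt(2) + 7 = 7 + 205*sqrt(2)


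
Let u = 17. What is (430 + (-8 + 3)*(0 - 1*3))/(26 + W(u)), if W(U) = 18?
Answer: 445/44 ≈ 10.114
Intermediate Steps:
(430 + (-8 + 3)*(0 - 1*3))/(26 + W(u)) = (430 + (-8 + 3)*(0 - 1*3))/(26 + 18) = (430 - 5*(0 - 3))/44 = (430 - 5*(-3))*(1/44) = (430 + 15)*(1/44) = 445*(1/44) = 445/44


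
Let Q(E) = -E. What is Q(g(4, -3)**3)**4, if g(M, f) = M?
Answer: 16777216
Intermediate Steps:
Q(g(4, -3)**3)**4 = (-1*4**3)**4 = (-1*64)**4 = (-64)**4 = 16777216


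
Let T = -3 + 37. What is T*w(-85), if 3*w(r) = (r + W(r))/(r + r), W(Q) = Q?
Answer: 34/3 ≈ 11.333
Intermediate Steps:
w(r) = ⅓ (w(r) = ((r + r)/(r + r))/3 = ((2*r)/((2*r)))/3 = ((2*r)*(1/(2*r)))/3 = (⅓)*1 = ⅓)
T = 34
T*w(-85) = 34*(⅓) = 34/3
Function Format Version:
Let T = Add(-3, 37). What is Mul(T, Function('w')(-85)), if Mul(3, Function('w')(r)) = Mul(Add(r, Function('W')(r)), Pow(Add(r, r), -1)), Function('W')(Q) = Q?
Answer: Rational(34, 3) ≈ 11.333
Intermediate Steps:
Function('w')(r) = Rational(1, 3) (Function('w')(r) = Mul(Rational(1, 3), Mul(Add(r, r), Pow(Add(r, r), -1))) = Mul(Rational(1, 3), Mul(Mul(2, r), Pow(Mul(2, r), -1))) = Mul(Rational(1, 3), Mul(Mul(2, r), Mul(Rational(1, 2), Pow(r, -1)))) = Mul(Rational(1, 3), 1) = Rational(1, 3))
T = 34
Mul(T, Function('w')(-85)) = Mul(34, Rational(1, 3)) = Rational(34, 3)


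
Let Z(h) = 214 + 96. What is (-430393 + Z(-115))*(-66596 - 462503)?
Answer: 227556485217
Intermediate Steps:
Z(h) = 310
(-430393 + Z(-115))*(-66596 - 462503) = (-430393 + 310)*(-66596 - 462503) = -430083*(-529099) = 227556485217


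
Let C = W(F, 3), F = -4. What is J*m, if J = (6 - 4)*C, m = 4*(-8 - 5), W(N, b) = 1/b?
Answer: -104/3 ≈ -34.667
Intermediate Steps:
C = ⅓ (C = 1/3 = ⅓ ≈ 0.33333)
m = -52 (m = 4*(-13) = -52)
J = ⅔ (J = (6 - 4)*(⅓) = 2*(⅓) = ⅔ ≈ 0.66667)
J*m = (⅔)*(-52) = -104/3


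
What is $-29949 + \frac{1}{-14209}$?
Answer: $- \frac{425545342}{14209} \approx -29949.0$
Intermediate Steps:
$-29949 + \frac{1}{-14209} = -29949 - \frac{1}{14209} = - \frac{425545342}{14209}$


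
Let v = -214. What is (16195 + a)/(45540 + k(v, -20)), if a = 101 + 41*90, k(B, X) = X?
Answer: 9993/22760 ≈ 0.43906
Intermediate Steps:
a = 3791 (a = 101 + 3690 = 3791)
(16195 + a)/(45540 + k(v, -20)) = (16195 + 3791)/(45540 - 20) = 19986/45520 = 19986*(1/45520) = 9993/22760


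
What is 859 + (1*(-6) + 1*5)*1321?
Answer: -462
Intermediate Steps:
859 + (1*(-6) + 1*5)*1321 = 859 + (-6 + 5)*1321 = 859 - 1*1321 = 859 - 1321 = -462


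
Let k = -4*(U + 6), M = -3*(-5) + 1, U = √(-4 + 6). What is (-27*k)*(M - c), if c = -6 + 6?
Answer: 10368 + 1728*√2 ≈ 12812.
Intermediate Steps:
U = √2 ≈ 1.4142
M = 16 (M = 15 + 1 = 16)
k = -24 - 4*√2 (k = -4*(√2 + 6) = -4*(6 + √2) = -24 - 4*√2 ≈ -29.657)
c = 0
(-27*k)*(M - c) = (-27*(-24 - 4*√2))*(16 - 1*0) = (648 + 108*√2)*(16 + 0) = (648 + 108*√2)*16 = 10368 + 1728*√2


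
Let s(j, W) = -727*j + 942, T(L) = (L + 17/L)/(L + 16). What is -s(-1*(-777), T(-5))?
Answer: 563937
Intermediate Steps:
T(L) = (L + 17/L)/(16 + L)
s(j, W) = 942 - 727*j
-s(-1*(-777), T(-5)) = -(942 - (-727)*(-777)) = -(942 - 727*777) = -(942 - 564879) = -1*(-563937) = 563937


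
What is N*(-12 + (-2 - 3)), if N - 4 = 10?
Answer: -238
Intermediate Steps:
N = 14 (N = 4 + 10 = 14)
N*(-12 + (-2 - 3)) = 14*(-12 + (-2 - 3)) = 14*(-12 - 5) = 14*(-17) = -238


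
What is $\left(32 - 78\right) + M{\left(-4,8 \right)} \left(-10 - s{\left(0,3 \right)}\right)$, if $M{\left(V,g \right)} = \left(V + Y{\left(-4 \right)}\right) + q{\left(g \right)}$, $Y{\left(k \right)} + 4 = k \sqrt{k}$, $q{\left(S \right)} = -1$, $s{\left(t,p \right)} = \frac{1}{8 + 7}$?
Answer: $\frac{223}{5} + \frac{1208 i}{15} \approx 44.6 + 80.533 i$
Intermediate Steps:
$s{\left(t,p \right)} = \frac{1}{15}$
$Y{\left(k \right)} = -4 + k^{\frac{3}{2}}$ ($Y{\left(k \right)} = -4 + k \sqrt{k} = -4 + k^{\frac{3}{2}}$)
$M{\left(V,g \right)} = -5 + V - 8 i$ ($M{\left(V,g \right)} = \left(V - \left(4 - \left(-4\right)^{\frac{3}{2}}\right)\right) - 1 = \left(V - \left(4 + 8 i\right)\right) - 1 = \left(-4 + V - 8 i\right) - 1 = -5 + V - 8 i$)
$\left(32 - 78\right) + M{\left(-4,8 \right)} \left(-10 - s{\left(0,3 \right)}\right) = \left(32 - 78\right) + \left(-5 - 4 - 8 i\right) \left(-10 - \frac{1}{15}\right) = -46 + \left(-9 - 8 i\right) \left(-10 - \frac{1}{15}\right) = -46 + \left(-9 - 8 i\right) \left(- \frac{151}{15}\right) = -46 + \left(\frac{453}{5} + \frac{1208 i}{15}\right) = \frac{223}{5} + \frac{1208 i}{15}$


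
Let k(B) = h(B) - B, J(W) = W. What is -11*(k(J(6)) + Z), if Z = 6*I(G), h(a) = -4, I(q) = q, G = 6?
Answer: -286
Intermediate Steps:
Z = 36 (Z = 6*6 = 36)
k(B) = -4 - B
-11*(k(J(6)) + Z) = -11*((-4 - 1*6) + 36) = -11*((-4 - 6) + 36) = -11*(-10 + 36) = -11*26 = -286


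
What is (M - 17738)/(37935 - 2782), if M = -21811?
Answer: -39549/35153 ≈ -1.1251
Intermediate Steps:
(M - 17738)/(37935 - 2782) = (-21811 - 17738)/(37935 - 2782) = -39549/35153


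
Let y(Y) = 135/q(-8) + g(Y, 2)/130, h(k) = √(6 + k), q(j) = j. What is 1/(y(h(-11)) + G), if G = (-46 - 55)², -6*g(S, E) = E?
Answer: 1560/15887231 ≈ 9.8192e-5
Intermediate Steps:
g(S, E) = -E/6
G = 10201 (G = (-101)² = 10201)
y(Y) = -26329/1560 (y(Y) = 135/(-8) - ⅙*2/130 = 135*(-⅛) - ⅓*1/130 = -135/8 - 1/390 = -26329/1560)
1/(y(h(-11)) + G) = 1/(-26329/1560 + 10201) = 1/(15887231/1560) = 1560/15887231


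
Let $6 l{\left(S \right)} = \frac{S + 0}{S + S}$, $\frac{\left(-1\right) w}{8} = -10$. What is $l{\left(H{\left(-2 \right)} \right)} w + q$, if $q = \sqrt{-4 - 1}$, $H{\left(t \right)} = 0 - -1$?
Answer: $\frac{20}{3} + i \sqrt{5} \approx 6.6667 + 2.2361 i$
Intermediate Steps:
$w = 80$ ($w = \left(-8\right) \left(-10\right) = 80$)
$H{\left(t \right)} = 1$ ($H{\left(t \right)} = 0 + 1 = 1$)
$q = i \sqrt{5}$ ($q = \sqrt{-5} = i \sqrt{5} \approx 2.2361 i$)
$l{\left(S \right)} = \frac{1}{12}$ ($l{\left(S \right)} = \frac{\left(S + 0\right) \frac{1}{S + S}}{6} = \frac{S \frac{1}{2 S}}{6} = \frac{1}{6} \cdot \frac{1}{2} = \frac{1}{12}$)
$l{\left(H{\left(-2 \right)} \right)} w + q = \frac{1}{12} \cdot 80 + i \sqrt{5} = \frac{20}{3} + i \sqrt{5}$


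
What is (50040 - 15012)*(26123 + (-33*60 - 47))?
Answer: 844034688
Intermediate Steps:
(50040 - 15012)*(26123 + (-33*60 - 47)) = 35028*(26123 + (-1980 - 47)) = 35028*(26123 - 2027) = 35028*24096 = 844034688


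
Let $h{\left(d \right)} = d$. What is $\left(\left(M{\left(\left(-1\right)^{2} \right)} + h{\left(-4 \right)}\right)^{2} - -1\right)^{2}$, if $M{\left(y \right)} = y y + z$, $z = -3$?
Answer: $1369$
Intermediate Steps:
$M{\left(y \right)} = -3 + y^{2}$ ($M{\left(y \right)} = y y - 3 = y^{2} - 3 = -3 + y^{2}$)
$\left(\left(M{\left(\left(-1\right)^{2} \right)} + h{\left(-4 \right)}\right)^{2} - -1\right)^{2} = \left(\left(\left(-3 + \left(\left(-1\right)^{2}\right)^{2}\right) - 4\right)^{2} - -1\right)^{2} = \left(\left(\left(-3 + 1^{2}\right) - 4\right)^{2} + 1\right)^{2} = \left(\left(\left(-3 + 1\right) - 4\right)^{2} + 1\right)^{2} = \left(\left(-2 - 4\right)^{2} + 1\right)^{2} = \left(\left(-6\right)^{2} + 1\right)^{2} = \left(36 + 1\right)^{2} = 37^{2} = 1369$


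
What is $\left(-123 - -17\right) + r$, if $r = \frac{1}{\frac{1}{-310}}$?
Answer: $-416$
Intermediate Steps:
$r = -310$ ($r = \frac{1}{- \frac{1}{310}} = -310$)
$\left(-123 - -17\right) + r = \left(-123 - -17\right) - 310 = \left(-123 + 17\right) - 310 = -106 - 310 = -416$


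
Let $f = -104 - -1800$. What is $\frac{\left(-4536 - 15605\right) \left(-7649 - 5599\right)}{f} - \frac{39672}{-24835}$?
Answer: $\frac{207085620906}{1316255} \approx 1.5733 \cdot 10^{5}$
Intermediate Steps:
$f = 1696$ ($f = -104 + 1800 = 1696$)
$\frac{\left(-4536 - 15605\right) \left(-7649 - 5599\right)}{f} - \frac{39672}{-24835} = \frac{\left(-4536 - 15605\right) \left(-7649 - 5599\right)}{1696} - \frac{39672}{-24835} = \left(-20141\right) \left(-13248\right) \frac{1}{1696} - - \frac{39672}{24835} = 266827968 \cdot \frac{1}{1696} + \frac{39672}{24835} = \frac{8338374}{53} + \frac{39672}{24835} = \frac{207085620906}{1316255}$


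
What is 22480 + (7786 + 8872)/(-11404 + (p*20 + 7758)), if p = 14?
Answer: 37825511/1683 ≈ 22475.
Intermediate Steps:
22480 + (7786 + 8872)/(-11404 + (p*20 + 7758)) = 22480 + (7786 + 8872)/(-11404 + (14*20 + 7758)) = 22480 + 16658/(-11404 + (280 + 7758)) = 22480 + 16658/(-11404 + 8038) = 22480 + 16658/(-3366) = 22480 + 16658*(-1/3366) = 22480 - 8329/1683 = 37825511/1683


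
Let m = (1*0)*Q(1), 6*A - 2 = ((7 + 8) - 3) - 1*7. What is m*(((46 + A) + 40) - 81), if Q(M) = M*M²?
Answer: 0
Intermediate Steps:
Q(M) = M³
A = 7/6 (A = ⅓ + (((7 + 8) - 3) - 1*7)/6 = ⅓ + ((15 - 3) - 7)/6 = ⅓ + (12 - 7)/6 = ⅓ + (⅙)*5 = ⅓ + ⅚ = 7/6 ≈ 1.1667)
m = 0 (m = (1*0)*1³ = 0*1 = 0)
m*(((46 + A) + 40) - 81) = 0*(((46 + 7/6) + 40) - 81) = 0*((283/6 + 40) - 81) = 0*(523/6 - 81) = 0*(37/6) = 0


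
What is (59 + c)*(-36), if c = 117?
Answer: -6336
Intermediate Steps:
(59 + c)*(-36) = (59 + 117)*(-36) = 176*(-36) = -6336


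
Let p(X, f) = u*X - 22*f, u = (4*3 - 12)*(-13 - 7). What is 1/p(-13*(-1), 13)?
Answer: -1/286 ≈ -0.0034965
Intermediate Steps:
u = 0 (u = (12 - 12)*(-20) = 0*(-20) = 0)
p(X, f) = -22*f (p(X, f) = 0*X - 22*f = 0 - 22*f = -22*f)
1/p(-13*(-1), 13) = 1/(-22*13) = 1/(-286) = -1/286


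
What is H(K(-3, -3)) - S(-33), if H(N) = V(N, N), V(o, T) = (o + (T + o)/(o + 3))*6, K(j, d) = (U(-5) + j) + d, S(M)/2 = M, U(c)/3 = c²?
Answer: 983/2 ≈ 491.50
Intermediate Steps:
U(c) = 3*c²
S(M) = 2*M
K(j, d) = 75 + d + j (K(j, d) = (3*(-5)² + j) + d = (3*25 + j) + d = (75 + j) + d = 75 + d + j)
V(o, T) = 6*o + 6*(T + o)/(3 + o) (V(o, T) = (o + (T + o)/(3 + o))*6 = 6*o + 6*(T + o)/(3 + o))
H(N) = 6*(N² + 5*N)/(3 + N) (H(N) = 6*(N + N² + 4*N)/(3 + N) = 6*(N² + 5*N)/(3 + N))
H(K(-3, -3)) - S(-33) = 6*(75 - 3 - 3)*(5 + (75 - 3 - 3))/(3 + (75 - 3 - 3)) - 2*(-33) = 6*69*(5 + 69)/(3 + 69) - 1*(-66) = 6*69*74/72 + 66 = 6*69*(1/72)*74 + 66 = 851/2 + 66 = 983/2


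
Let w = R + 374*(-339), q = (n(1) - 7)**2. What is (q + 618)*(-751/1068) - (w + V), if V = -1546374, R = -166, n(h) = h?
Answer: 297770169/178 ≈ 1.6729e+6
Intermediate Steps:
q = 36 (q = (1 - 7)**2 = (-6)**2 = 36)
w = -126952 (w = -166 + 374*(-339) = -166 - 126786 = -126952)
(q + 618)*(-751/1068) - (w + V) = (36 + 618)*(-751/1068) - (-126952 - 1546374) = 654*(-751*1/1068) - 1*(-1673326) = 654*(-751/1068) + 1673326 = -81859/178 + 1673326 = 297770169/178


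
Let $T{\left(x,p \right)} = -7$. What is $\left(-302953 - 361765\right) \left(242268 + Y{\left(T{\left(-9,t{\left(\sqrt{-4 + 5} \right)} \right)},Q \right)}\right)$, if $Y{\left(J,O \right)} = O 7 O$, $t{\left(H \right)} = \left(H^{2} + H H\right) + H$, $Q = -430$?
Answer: $-1021384407824$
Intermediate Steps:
$t{\left(H \right)} = H + 2 H^{2}$ ($t{\left(H \right)} = \left(H^{2} + H^{2}\right) + H = 2 H^{2} + H = H + 2 H^{2}$)
$Y{\left(J,O \right)} = 7 O^{2}$ ($Y{\left(J,O \right)} = 7 O O = 7 O^{2}$)
$\left(-302953 - 361765\right) \left(242268 + Y{\left(T{\left(-9,t{\left(\sqrt{-4 + 5} \right)} \right)},Q \right)}\right) = \left(-302953 - 361765\right) \left(242268 + 7 \left(-430\right)^{2}\right) = - 664718 \left(242268 + 7 \cdot 184900\right) = - 664718 \left(242268 + 1294300\right) = \left(-664718\right) 1536568 = -1021384407824$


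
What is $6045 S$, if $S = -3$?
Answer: $-18135$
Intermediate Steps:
$6045 S = 6045 \left(-3\right) = -18135$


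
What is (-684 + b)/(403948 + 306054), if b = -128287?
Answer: -128971/710002 ≈ -0.18165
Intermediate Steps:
(-684 + b)/(403948 + 306054) = (-684 - 128287)/(403948 + 306054) = -128971/710002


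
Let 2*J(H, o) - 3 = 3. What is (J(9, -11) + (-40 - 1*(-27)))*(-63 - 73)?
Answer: 1360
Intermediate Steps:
J(H, o) = 3 (J(H, o) = 3/2 + (1/2)*3 = 3/2 + 3/2 = 3)
(J(9, -11) + (-40 - 1*(-27)))*(-63 - 73) = (3 + (-40 - 1*(-27)))*(-63 - 73) = (3 + (-40 + 27))*(-136) = (3 - 13)*(-136) = -10*(-136) = 1360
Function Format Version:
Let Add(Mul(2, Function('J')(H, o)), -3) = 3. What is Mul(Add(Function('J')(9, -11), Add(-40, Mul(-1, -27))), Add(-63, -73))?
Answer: 1360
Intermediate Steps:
Function('J')(H, o) = 3 (Function('J')(H, o) = Add(Rational(3, 2), Mul(Rational(1, 2), 3)) = Add(Rational(3, 2), Rational(3, 2)) = 3)
Mul(Add(Function('J')(9, -11), Add(-40, Mul(-1, -27))), Add(-63, -73)) = Mul(Add(3, Add(-40, Mul(-1, -27))), Add(-63, -73)) = Mul(Add(3, Add(-40, 27)), -136) = Mul(Add(3, -13), -136) = Mul(-10, -136) = 1360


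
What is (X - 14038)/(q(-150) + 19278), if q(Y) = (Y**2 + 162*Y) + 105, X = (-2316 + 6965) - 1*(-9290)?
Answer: -33/5861 ≈ -0.0056304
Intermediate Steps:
X = 13939 (X = 4649 + 9290 = 13939)
q(Y) = 105 + Y**2 + 162*Y
(X - 14038)/(q(-150) + 19278) = (13939 - 14038)/((105 + (-150)**2 + 162*(-150)) + 19278) = -99/((105 + 22500 - 24300) + 19278) = -99/(-1695 + 19278) = -99/17583 = -99*1/17583 = -33/5861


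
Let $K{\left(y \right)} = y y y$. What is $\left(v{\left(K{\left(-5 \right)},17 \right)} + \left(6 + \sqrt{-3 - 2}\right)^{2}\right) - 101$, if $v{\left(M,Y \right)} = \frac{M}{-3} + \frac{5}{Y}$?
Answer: $- \frac{1430}{51} + 12 i \sqrt{5} \approx -28.039 + 26.833 i$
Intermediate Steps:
$K{\left(y \right)} = y^{3}$ ($K{\left(y \right)} = y^{2} y = y^{3}$)
$v{\left(M,Y \right)} = \frac{5}{Y} - \frac{M}{3}$ ($v{\left(M,Y \right)} = M \left(- \frac{1}{3}\right) + \frac{5}{Y} = - \frac{M}{3} + \frac{5}{Y} = \frac{5}{Y} - \frac{M}{3}$)
$\left(v{\left(K{\left(-5 \right)},17 \right)} + \left(6 + \sqrt{-3 - 2}\right)^{2}\right) - 101 = \left(\left(\frac{5}{17} - \frac{\left(-5\right)^{3}}{3}\right) + \left(6 + \sqrt{-3 - 2}\right)^{2}\right) - 101 = \left(\left(5 \cdot \frac{1}{17} - - \frac{125}{3}\right) + \left(6 + \sqrt{-5}\right)^{2}\right) - 101 = \left(\left(\frac{5}{17} + \frac{125}{3}\right) + \left(6 + i \sqrt{5}\right)^{2}\right) - 101 = \left(\frac{2140}{51} + \left(6 + i \sqrt{5}\right)^{2}\right) - 101 = - \frac{3011}{51} + \left(6 + i \sqrt{5}\right)^{2}$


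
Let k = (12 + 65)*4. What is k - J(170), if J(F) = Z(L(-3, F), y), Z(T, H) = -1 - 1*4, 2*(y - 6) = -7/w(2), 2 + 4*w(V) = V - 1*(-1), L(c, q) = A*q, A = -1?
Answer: 313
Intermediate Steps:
L(c, q) = -q
w(V) = -¼ + V/4 (w(V) = -½ + (V - 1*(-1))/4 = -½ + (V + 1)/4 = -½ + (1 + V)/4 = -½ + (¼ + V/4) = -¼ + V/4)
y = -8 (y = 6 + (-7/(-¼ + (¼)*2))/2 = 6 + (-7/(-¼ + ½))/2 = 6 + (-7/¼)/2 = 6 + (-7*4)/2 = 6 + (½)*(-28) = 6 - 14 = -8)
Z(T, H) = -5 (Z(T, H) = -1 - 4 = -5)
J(F) = -5
k = 308 (k = 77*4 = 308)
k - J(170) = 308 - 1*(-5) = 308 + 5 = 313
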